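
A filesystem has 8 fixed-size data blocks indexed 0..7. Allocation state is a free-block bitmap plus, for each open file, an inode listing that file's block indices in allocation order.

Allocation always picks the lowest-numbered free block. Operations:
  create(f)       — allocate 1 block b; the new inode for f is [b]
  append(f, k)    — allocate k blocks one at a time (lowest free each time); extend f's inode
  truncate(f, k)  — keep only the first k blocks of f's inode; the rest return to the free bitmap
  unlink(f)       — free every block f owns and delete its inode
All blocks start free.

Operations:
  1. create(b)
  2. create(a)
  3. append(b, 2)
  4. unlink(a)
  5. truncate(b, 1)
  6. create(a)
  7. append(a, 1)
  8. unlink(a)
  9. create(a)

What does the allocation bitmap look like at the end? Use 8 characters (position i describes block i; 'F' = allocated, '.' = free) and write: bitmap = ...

bitmap = FF......

  1. create(b)  ⇒  F.......  {b→[0]}
  2. create(a)  ⇒  FF......  {a→[1]; b→[0]}
  3. append(b, 2)  ⇒  FFFF....  {a→[1]; b→[0, 2, 3]}
  4. unlink(a)  ⇒  F.FF....  {b→[0, 2, 3]}
  5. truncate(b, 1)  ⇒  F.......  {b→[0]}
  6. create(a)  ⇒  FF......  {a→[1]; b→[0]}
  7. append(a, 1)  ⇒  FFF.....  {a→[1, 2]; b→[0]}
  8. unlink(a)  ⇒  F.......  {b→[0]}
  9. create(a)  ⇒  FF......  {a→[1]; b→[0]}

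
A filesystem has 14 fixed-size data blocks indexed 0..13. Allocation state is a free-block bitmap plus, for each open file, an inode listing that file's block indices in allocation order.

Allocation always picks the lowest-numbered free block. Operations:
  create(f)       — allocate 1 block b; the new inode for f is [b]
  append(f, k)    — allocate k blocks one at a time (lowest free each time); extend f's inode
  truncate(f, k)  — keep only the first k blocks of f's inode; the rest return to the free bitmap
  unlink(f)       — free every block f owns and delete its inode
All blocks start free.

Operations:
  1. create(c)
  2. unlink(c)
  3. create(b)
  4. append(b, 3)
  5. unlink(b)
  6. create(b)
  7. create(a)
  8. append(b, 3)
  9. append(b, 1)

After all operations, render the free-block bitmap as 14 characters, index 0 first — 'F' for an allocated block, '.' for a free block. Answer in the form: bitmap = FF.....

bitmap = FFFFFF........

create(c): bitmap=F............. | c=[0]
unlink(c): bitmap=.............. | 
create(b): bitmap=F............. | b=[0]
append(b, 3): bitmap=FFFF.......... | b=[0, 1, 2, 3]
unlink(b): bitmap=.............. | 
create(b): bitmap=F............. | b=[0]
create(a): bitmap=FF............ | a=[1] b=[0]
append(b, 3): bitmap=FFFFF......... | a=[1] b=[0, 2, 3, 4]
append(b, 1): bitmap=FFFFFF........ | a=[1] b=[0, 2, 3, 4, 5]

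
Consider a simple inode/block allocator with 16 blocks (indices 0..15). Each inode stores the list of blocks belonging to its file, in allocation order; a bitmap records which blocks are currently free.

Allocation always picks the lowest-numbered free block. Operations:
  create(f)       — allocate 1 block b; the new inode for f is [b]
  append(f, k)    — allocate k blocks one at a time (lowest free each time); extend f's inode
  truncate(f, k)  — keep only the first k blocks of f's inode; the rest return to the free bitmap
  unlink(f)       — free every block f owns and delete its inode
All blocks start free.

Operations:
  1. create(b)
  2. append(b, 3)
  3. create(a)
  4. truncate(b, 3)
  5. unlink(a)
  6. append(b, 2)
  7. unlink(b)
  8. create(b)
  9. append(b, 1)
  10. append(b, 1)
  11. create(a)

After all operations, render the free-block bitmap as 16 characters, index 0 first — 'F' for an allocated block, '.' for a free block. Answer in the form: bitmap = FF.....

bitmap = FFFF............

create(b): bitmap=F............... | b=[0]
append(b, 3): bitmap=FFFF............ | b=[0, 1, 2, 3]
create(a): bitmap=FFFFF........... | a=[4] b=[0, 1, 2, 3]
truncate(b, 3): bitmap=FFF.F........... | a=[4] b=[0, 1, 2]
unlink(a): bitmap=FFF............. | b=[0, 1, 2]
append(b, 2): bitmap=FFFFF........... | b=[0, 1, 2, 3, 4]
unlink(b): bitmap=................ | 
create(b): bitmap=F............... | b=[0]
append(b, 1): bitmap=FF.............. | b=[0, 1]
append(b, 1): bitmap=FFF............. | b=[0, 1, 2]
create(a): bitmap=FFFF............ | a=[3] b=[0, 1, 2]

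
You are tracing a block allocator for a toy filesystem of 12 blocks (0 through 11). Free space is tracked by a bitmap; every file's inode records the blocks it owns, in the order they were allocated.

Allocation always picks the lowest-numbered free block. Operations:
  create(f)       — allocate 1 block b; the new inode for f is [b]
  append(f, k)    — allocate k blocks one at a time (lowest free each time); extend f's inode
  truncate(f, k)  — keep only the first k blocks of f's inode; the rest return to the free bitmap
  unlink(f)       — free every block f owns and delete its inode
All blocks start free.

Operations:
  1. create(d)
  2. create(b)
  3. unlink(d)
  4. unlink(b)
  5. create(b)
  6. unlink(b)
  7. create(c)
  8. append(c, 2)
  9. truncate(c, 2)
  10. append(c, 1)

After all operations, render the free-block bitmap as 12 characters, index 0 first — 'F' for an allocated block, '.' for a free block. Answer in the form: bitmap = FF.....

  1. create(d)  ⇒  F...........  {d→[0]}
  2. create(b)  ⇒  FF..........  {b→[1]; d→[0]}
  3. unlink(d)  ⇒  .F..........  {b→[1]}
  4. unlink(b)  ⇒  ............  {}
  5. create(b)  ⇒  F...........  {b→[0]}
  6. unlink(b)  ⇒  ............  {}
  7. create(c)  ⇒  F...........  {c→[0]}
  8. append(c, 2)  ⇒  FFF.........  {c→[0, 1, 2]}
  9. truncate(c, 2)  ⇒  FF..........  {c→[0, 1]}
  10. append(c, 1)  ⇒  FFF.........  {c→[0, 1, 2]}

bitmap = FFF.........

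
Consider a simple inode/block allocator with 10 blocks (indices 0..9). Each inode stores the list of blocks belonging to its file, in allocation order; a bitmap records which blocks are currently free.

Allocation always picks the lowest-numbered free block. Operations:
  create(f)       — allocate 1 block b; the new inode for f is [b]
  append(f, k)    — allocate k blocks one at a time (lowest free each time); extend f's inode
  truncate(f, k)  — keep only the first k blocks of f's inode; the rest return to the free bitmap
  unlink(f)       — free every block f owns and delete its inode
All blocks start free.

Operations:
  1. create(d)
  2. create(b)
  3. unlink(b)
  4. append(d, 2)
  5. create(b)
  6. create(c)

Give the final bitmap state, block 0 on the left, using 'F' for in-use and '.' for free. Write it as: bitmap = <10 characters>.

create(d): bitmap=F......... | d=[0]
create(b): bitmap=FF........ | b=[1] d=[0]
unlink(b): bitmap=F......... | d=[0]
append(d, 2): bitmap=FFF....... | d=[0, 1, 2]
create(b): bitmap=FFFF...... | b=[3] d=[0, 1, 2]
create(c): bitmap=FFFFF..... | b=[3] c=[4] d=[0, 1, 2]

bitmap = FFFFF.....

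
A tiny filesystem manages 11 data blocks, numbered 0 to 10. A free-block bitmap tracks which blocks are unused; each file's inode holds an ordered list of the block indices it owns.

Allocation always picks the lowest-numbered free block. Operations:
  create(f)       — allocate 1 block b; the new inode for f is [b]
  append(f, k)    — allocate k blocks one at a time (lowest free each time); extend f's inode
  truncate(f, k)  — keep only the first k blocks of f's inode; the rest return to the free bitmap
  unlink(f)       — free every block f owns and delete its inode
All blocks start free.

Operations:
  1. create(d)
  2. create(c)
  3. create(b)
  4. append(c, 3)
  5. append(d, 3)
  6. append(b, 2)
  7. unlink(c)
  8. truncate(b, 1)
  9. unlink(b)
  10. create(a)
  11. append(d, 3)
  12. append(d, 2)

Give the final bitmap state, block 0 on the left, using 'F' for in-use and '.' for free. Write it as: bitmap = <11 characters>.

bitmap = FFFFFFFFFF.

create(d): bitmap=F.......... | d=[0]
create(c): bitmap=FF......... | c=[1] d=[0]
create(b): bitmap=FFF........ | b=[2] c=[1] d=[0]
append(c, 3): bitmap=FFFFFF..... | b=[2] c=[1, 3, 4, 5] d=[0]
append(d, 3): bitmap=FFFFFFFFF.. | b=[2] c=[1, 3, 4, 5] d=[0, 6, 7, 8]
append(b, 2): bitmap=FFFFFFFFFFF | b=[2, 9, 10] c=[1, 3, 4, 5] d=[0, 6, 7, 8]
unlink(c): bitmap=F.F...FFFFF | b=[2, 9, 10] d=[0, 6, 7, 8]
truncate(b, 1): bitmap=F.F...FFF.. | b=[2] d=[0, 6, 7, 8]
unlink(b): bitmap=F.....FFF.. | d=[0, 6, 7, 8]
create(a): bitmap=FF....FFF.. | a=[1] d=[0, 6, 7, 8]
append(d, 3): bitmap=FFFFF.FFF.. | a=[1] d=[0, 6, 7, 8, 2, 3, 4]
append(d, 2): bitmap=FFFFFFFFFF. | a=[1] d=[0, 6, 7, 8, 2, 3, 4, 5, 9]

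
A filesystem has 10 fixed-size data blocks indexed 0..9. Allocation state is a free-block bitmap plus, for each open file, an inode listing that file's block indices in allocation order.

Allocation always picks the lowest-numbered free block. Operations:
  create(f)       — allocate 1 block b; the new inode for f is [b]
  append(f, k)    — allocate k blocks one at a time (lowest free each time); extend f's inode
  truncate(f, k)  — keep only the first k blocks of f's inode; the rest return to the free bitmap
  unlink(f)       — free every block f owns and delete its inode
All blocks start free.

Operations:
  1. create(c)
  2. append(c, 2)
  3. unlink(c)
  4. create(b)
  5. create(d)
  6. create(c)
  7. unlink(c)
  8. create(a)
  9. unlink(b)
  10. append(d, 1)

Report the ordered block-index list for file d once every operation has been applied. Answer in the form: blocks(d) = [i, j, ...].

[1] create(c) — c=0 (map F.........)
[2] append(c, 2) — c=0,1,2 (map FFF.......)
[3] unlink(c) —  (map ..........)
[4] create(b) — b=0 (map F.........)
[5] create(d) — b=0 d=1 (map FF........)
[6] create(c) — b=0 c=2 d=1 (map FFF.......)
[7] unlink(c) — b=0 d=1 (map FF........)
[8] create(a) — a=2 b=0 d=1 (map FFF.......)
[9] unlink(b) — a=2 d=1 (map .FF.......)
[10] append(d, 1) — a=2 d=1,0 (map FFF.......)

blocks(d) = [1, 0]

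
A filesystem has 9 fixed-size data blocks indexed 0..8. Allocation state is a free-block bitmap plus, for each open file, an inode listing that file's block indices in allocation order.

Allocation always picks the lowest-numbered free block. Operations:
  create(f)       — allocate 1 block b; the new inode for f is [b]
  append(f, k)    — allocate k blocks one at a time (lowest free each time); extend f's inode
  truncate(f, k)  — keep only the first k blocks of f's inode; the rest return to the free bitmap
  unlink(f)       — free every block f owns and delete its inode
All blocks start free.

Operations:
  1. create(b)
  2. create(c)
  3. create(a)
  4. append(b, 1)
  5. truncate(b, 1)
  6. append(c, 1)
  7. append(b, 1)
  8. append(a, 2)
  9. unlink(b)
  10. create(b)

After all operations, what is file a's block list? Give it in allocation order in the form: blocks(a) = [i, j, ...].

blocks(a) = [2, 5, 6]

  1. create(b)  ⇒  F........  {b→[0]}
  2. create(c)  ⇒  FF.......  {b→[0]; c→[1]}
  3. create(a)  ⇒  FFF......  {a→[2]; b→[0]; c→[1]}
  4. append(b, 1)  ⇒  FFFF.....  {a→[2]; b→[0, 3]; c→[1]}
  5. truncate(b, 1)  ⇒  FFF......  {a→[2]; b→[0]; c→[1]}
  6. append(c, 1)  ⇒  FFFF.....  {a→[2]; b→[0]; c→[1, 3]}
  7. append(b, 1)  ⇒  FFFFF....  {a→[2]; b→[0, 4]; c→[1, 3]}
  8. append(a, 2)  ⇒  FFFFFFF..  {a→[2, 5, 6]; b→[0, 4]; c→[1, 3]}
  9. unlink(b)  ⇒  .FFF.FF..  {a→[2, 5, 6]; c→[1, 3]}
  10. create(b)  ⇒  FFFF.FF..  {a→[2, 5, 6]; b→[0]; c→[1, 3]}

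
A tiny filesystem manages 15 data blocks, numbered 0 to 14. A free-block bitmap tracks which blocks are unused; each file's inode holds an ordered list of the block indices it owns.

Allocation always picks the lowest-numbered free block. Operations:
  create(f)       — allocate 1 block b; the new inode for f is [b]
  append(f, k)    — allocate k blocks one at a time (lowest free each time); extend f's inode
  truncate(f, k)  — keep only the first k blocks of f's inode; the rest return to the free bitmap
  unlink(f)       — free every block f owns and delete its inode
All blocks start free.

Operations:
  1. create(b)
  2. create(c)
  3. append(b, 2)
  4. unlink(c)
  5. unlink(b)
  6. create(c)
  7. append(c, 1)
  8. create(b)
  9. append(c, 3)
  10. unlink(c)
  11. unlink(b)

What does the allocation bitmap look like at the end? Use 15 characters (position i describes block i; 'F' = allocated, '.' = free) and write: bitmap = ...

after create(b) → b:[0]  free=[F..............]
after create(c) → b:[0], c:[1]  free=[FF.............]
after append(b, 2) → b:[0, 2, 3], c:[1]  free=[FFFF...........]
after unlink(c) → b:[0, 2, 3]  free=[F.FF...........]
after unlink(b) →   free=[...............]
after create(c) → c:[0]  free=[F..............]
after append(c, 1) → c:[0, 1]  free=[FF.............]
after create(b) → b:[2], c:[0, 1]  free=[FFF............]
after append(c, 3) → b:[2], c:[0, 1, 3, 4, 5]  free=[FFFFFF.........]
after unlink(c) → b:[2]  free=[..F............]
after unlink(b) →   free=[...............]

bitmap = ...............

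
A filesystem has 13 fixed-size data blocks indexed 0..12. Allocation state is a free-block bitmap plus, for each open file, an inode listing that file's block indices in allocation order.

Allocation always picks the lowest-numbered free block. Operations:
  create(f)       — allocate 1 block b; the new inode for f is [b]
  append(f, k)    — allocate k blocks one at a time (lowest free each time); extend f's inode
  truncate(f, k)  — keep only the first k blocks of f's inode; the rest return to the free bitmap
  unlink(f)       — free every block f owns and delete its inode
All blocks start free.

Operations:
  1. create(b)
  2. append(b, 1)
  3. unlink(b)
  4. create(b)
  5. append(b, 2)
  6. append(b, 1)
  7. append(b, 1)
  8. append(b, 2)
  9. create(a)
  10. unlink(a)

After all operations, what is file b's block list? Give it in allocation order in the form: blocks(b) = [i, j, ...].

after create(b) → b:[0]  free=[F............]
after append(b, 1) → b:[0, 1]  free=[FF...........]
after unlink(b) →   free=[.............]
after create(b) → b:[0]  free=[F............]
after append(b, 2) → b:[0, 1, 2]  free=[FFF..........]
after append(b, 1) → b:[0, 1, 2, 3]  free=[FFFF.........]
after append(b, 1) → b:[0, 1, 2, 3, 4]  free=[FFFFF........]
after append(b, 2) → b:[0, 1, 2, 3, 4, 5, 6]  free=[FFFFFFF......]
after create(a) → a:[7], b:[0, 1, 2, 3, 4, 5, 6]  free=[FFFFFFFF.....]
after unlink(a) → b:[0, 1, 2, 3, 4, 5, 6]  free=[FFFFFFF......]

blocks(b) = [0, 1, 2, 3, 4, 5, 6]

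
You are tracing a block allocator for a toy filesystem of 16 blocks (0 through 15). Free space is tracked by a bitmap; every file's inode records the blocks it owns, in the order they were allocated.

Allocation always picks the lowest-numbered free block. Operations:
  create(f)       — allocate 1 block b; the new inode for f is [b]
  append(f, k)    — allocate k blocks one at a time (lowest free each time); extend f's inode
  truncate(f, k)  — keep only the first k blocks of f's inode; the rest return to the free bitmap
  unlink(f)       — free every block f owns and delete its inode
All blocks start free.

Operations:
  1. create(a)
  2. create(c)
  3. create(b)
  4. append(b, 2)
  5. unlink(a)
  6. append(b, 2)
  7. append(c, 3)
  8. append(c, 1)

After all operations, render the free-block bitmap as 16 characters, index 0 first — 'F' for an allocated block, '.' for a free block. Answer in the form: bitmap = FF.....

bitmap = FFFFFFFFFF......

after create(a) → a:[0]  free=[F...............]
after create(c) → a:[0], c:[1]  free=[FF..............]
after create(b) → a:[0], b:[2], c:[1]  free=[FFF.............]
after append(b, 2) → a:[0], b:[2, 3, 4], c:[1]  free=[FFFFF...........]
after unlink(a) → b:[2, 3, 4], c:[1]  free=[.FFFF...........]
after append(b, 2) → b:[2, 3, 4, 0, 5], c:[1]  free=[FFFFFF..........]
after append(c, 3) → b:[2, 3, 4, 0, 5], c:[1, 6, 7, 8]  free=[FFFFFFFFF.......]
after append(c, 1) → b:[2, 3, 4, 0, 5], c:[1, 6, 7, 8, 9]  free=[FFFFFFFFFF......]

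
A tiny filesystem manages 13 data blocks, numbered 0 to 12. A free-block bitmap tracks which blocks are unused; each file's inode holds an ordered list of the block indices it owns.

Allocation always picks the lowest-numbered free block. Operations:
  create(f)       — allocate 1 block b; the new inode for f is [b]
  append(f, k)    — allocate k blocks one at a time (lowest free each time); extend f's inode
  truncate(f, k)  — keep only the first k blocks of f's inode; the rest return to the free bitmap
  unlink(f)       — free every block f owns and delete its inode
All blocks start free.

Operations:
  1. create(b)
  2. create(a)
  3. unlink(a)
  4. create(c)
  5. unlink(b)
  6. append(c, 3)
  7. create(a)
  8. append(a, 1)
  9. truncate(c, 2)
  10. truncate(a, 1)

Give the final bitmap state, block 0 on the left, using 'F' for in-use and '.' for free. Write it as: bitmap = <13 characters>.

bitmap = FF..F........

  1. create(b)  ⇒  F............  {b→[0]}
  2. create(a)  ⇒  FF...........  {a→[1]; b→[0]}
  3. unlink(a)  ⇒  F............  {b→[0]}
  4. create(c)  ⇒  FF...........  {b→[0]; c→[1]}
  5. unlink(b)  ⇒  .F...........  {c→[1]}
  6. append(c, 3)  ⇒  FFFF.........  {c→[1, 0, 2, 3]}
  7. create(a)  ⇒  FFFFF........  {a→[4]; c→[1, 0, 2, 3]}
  8. append(a, 1)  ⇒  FFFFFF.......  {a→[4, 5]; c→[1, 0, 2, 3]}
  9. truncate(c, 2)  ⇒  FF..FF.......  {a→[4, 5]; c→[1, 0]}
  10. truncate(a, 1)  ⇒  FF..F........  {a→[4]; c→[1, 0]}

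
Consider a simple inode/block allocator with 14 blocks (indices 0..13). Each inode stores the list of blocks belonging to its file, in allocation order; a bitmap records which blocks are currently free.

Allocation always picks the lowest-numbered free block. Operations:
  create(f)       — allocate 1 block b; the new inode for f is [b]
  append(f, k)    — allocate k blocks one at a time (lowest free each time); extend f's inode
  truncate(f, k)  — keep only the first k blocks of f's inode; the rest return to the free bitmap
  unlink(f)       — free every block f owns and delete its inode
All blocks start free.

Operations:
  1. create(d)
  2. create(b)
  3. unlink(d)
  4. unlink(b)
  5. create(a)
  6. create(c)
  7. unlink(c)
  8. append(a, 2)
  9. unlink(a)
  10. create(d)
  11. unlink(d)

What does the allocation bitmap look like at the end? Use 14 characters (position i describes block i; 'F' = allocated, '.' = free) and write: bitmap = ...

[1] create(d) — d=0 (map F.............)
[2] create(b) — b=1 d=0 (map FF............)
[3] unlink(d) — b=1 (map .F............)
[4] unlink(b) —  (map ..............)
[5] create(a) — a=0 (map F.............)
[6] create(c) — a=0 c=1 (map FF............)
[7] unlink(c) — a=0 (map F.............)
[8] append(a, 2) — a=0,1,2 (map FFF...........)
[9] unlink(a) —  (map ..............)
[10] create(d) — d=0 (map F.............)
[11] unlink(d) —  (map ..............)

bitmap = ..............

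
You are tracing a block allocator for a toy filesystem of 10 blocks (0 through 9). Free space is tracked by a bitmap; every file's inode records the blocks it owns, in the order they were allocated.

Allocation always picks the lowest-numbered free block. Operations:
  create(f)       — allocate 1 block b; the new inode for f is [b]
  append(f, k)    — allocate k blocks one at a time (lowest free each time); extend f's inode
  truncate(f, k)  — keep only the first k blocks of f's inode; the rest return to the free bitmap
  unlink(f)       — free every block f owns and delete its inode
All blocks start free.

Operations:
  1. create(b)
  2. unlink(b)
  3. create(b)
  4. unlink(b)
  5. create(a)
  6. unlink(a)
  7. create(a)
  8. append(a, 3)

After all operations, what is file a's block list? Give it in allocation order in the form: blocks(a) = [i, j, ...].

after create(b) → b:[0]  free=[F.........]
after unlink(b) →   free=[..........]
after create(b) → b:[0]  free=[F.........]
after unlink(b) →   free=[..........]
after create(a) → a:[0]  free=[F.........]
after unlink(a) →   free=[..........]
after create(a) → a:[0]  free=[F.........]
after append(a, 3) → a:[0, 1, 2, 3]  free=[FFFF......]

blocks(a) = [0, 1, 2, 3]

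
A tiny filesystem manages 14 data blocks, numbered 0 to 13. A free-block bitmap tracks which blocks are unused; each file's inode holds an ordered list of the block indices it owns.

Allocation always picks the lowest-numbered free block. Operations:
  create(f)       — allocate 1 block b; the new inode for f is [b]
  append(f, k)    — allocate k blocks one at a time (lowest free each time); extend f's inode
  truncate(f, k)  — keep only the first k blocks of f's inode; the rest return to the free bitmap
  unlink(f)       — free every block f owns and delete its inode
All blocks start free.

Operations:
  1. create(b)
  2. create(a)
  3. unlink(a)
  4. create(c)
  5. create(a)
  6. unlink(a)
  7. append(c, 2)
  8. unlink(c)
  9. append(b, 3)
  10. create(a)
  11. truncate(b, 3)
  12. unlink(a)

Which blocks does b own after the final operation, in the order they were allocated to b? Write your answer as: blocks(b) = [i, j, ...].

[1] create(b) — b=0 (map F.............)
[2] create(a) — a=1 b=0 (map FF............)
[3] unlink(a) — b=0 (map F.............)
[4] create(c) — b=0 c=1 (map FF............)
[5] create(a) — a=2 b=0 c=1 (map FFF...........)
[6] unlink(a) — b=0 c=1 (map FF............)
[7] append(c, 2) — b=0 c=1,2,3 (map FFFF..........)
[8] unlink(c) — b=0 (map F.............)
[9] append(b, 3) — b=0,1,2,3 (map FFFF..........)
[10] create(a) — a=4 b=0,1,2,3 (map FFFFF.........)
[11] truncate(b, 3) — a=4 b=0,1,2 (map FFF.F.........)
[12] unlink(a) — b=0,1,2 (map FFF...........)

blocks(b) = [0, 1, 2]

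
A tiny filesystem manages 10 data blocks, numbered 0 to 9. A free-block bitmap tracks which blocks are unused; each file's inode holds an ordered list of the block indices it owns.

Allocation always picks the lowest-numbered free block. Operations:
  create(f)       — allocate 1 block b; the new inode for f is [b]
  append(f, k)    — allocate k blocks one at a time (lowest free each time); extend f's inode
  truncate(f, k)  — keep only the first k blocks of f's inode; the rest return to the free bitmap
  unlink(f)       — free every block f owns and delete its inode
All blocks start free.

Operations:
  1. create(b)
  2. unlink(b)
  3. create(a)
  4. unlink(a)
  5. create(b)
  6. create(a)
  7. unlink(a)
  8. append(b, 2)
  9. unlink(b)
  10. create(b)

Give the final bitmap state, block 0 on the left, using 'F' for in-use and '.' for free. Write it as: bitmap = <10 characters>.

create(b): bitmap=F......... | b=[0]
unlink(b): bitmap=.......... | 
create(a): bitmap=F......... | a=[0]
unlink(a): bitmap=.......... | 
create(b): bitmap=F......... | b=[0]
create(a): bitmap=FF........ | a=[1] b=[0]
unlink(a): bitmap=F......... | b=[0]
append(b, 2): bitmap=FFF....... | b=[0, 1, 2]
unlink(b): bitmap=.......... | 
create(b): bitmap=F......... | b=[0]

bitmap = F.........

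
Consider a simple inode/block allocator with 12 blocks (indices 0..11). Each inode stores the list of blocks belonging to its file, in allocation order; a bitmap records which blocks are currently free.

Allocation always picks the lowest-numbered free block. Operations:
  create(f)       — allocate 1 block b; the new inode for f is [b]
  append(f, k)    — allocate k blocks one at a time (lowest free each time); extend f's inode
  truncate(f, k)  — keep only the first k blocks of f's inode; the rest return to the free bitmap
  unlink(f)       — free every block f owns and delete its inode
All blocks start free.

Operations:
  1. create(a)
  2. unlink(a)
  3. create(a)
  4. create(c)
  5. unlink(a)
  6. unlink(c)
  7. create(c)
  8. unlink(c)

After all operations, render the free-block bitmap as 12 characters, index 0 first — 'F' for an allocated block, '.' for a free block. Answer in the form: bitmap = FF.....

  1. create(a)  ⇒  F...........  {a→[0]}
  2. unlink(a)  ⇒  ............  {}
  3. create(a)  ⇒  F...........  {a→[0]}
  4. create(c)  ⇒  FF..........  {a→[0]; c→[1]}
  5. unlink(a)  ⇒  .F..........  {c→[1]}
  6. unlink(c)  ⇒  ............  {}
  7. create(c)  ⇒  F...........  {c→[0]}
  8. unlink(c)  ⇒  ............  {}

bitmap = ............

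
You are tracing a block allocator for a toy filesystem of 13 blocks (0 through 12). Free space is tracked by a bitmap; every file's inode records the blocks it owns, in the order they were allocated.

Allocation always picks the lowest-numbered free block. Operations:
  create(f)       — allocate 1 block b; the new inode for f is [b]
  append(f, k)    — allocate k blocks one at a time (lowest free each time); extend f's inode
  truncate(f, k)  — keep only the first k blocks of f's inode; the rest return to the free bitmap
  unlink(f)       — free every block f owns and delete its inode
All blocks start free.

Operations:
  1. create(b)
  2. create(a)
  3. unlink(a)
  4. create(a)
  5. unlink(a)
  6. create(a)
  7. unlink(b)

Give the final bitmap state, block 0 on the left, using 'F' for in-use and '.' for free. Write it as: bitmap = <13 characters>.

bitmap = .F...........

after create(b) → b:[0]  free=[F............]
after create(a) → a:[1], b:[0]  free=[FF...........]
after unlink(a) → b:[0]  free=[F............]
after create(a) → a:[1], b:[0]  free=[FF...........]
after unlink(a) → b:[0]  free=[F............]
after create(a) → a:[1], b:[0]  free=[FF...........]
after unlink(b) → a:[1]  free=[.F...........]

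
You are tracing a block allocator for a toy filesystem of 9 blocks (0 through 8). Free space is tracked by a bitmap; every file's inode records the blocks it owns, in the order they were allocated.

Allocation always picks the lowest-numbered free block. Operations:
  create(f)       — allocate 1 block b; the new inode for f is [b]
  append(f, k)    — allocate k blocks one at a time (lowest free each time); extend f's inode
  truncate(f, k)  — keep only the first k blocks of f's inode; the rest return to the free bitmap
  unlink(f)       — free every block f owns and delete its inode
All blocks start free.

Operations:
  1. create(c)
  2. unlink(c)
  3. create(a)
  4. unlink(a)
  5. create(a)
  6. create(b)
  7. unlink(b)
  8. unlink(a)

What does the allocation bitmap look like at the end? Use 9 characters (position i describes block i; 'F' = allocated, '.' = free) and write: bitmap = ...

bitmap = .........

  1. create(c)  ⇒  F........  {c→[0]}
  2. unlink(c)  ⇒  .........  {}
  3. create(a)  ⇒  F........  {a→[0]}
  4. unlink(a)  ⇒  .........  {}
  5. create(a)  ⇒  F........  {a→[0]}
  6. create(b)  ⇒  FF.......  {a→[0]; b→[1]}
  7. unlink(b)  ⇒  F........  {a→[0]}
  8. unlink(a)  ⇒  .........  {}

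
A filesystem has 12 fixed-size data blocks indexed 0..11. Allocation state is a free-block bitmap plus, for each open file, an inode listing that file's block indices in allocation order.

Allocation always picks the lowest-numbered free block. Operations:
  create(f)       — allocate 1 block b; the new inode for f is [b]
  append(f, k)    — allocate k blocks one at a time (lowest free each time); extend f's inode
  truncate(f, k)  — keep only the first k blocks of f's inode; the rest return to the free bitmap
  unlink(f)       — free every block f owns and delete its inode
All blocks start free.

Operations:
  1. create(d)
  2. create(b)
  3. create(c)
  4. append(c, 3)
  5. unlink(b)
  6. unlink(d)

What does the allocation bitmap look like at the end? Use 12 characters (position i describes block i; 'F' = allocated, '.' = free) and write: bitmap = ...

after create(d) → d:[0]  free=[F...........]
after create(b) → b:[1], d:[0]  free=[FF..........]
after create(c) → b:[1], c:[2], d:[0]  free=[FFF.........]
after append(c, 3) → b:[1], c:[2, 3, 4, 5], d:[0]  free=[FFFFFF......]
after unlink(b) → c:[2, 3, 4, 5], d:[0]  free=[F.FFFF......]
after unlink(d) → c:[2, 3, 4, 5]  free=[..FFFF......]

bitmap = ..FFFF......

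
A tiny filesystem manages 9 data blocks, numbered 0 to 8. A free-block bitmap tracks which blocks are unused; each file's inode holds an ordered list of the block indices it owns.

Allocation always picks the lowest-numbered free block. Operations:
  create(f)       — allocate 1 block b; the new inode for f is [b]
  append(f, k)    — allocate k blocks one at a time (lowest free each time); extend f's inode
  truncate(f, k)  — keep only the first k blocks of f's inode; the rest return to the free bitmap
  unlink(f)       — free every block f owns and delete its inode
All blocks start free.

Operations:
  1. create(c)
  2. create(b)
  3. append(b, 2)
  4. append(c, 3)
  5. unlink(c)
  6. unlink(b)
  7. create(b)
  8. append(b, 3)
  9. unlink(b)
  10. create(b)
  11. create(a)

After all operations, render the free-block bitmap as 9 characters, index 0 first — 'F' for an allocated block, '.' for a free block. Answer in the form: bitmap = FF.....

bitmap = FF.......

create(c): bitmap=F........ | c=[0]
create(b): bitmap=FF....... | b=[1] c=[0]
append(b, 2): bitmap=FFFF..... | b=[1, 2, 3] c=[0]
append(c, 3): bitmap=FFFFFFF.. | b=[1, 2, 3] c=[0, 4, 5, 6]
unlink(c): bitmap=.FFF..... | b=[1, 2, 3]
unlink(b): bitmap=......... | 
create(b): bitmap=F........ | b=[0]
append(b, 3): bitmap=FFFF..... | b=[0, 1, 2, 3]
unlink(b): bitmap=......... | 
create(b): bitmap=F........ | b=[0]
create(a): bitmap=FF....... | a=[1] b=[0]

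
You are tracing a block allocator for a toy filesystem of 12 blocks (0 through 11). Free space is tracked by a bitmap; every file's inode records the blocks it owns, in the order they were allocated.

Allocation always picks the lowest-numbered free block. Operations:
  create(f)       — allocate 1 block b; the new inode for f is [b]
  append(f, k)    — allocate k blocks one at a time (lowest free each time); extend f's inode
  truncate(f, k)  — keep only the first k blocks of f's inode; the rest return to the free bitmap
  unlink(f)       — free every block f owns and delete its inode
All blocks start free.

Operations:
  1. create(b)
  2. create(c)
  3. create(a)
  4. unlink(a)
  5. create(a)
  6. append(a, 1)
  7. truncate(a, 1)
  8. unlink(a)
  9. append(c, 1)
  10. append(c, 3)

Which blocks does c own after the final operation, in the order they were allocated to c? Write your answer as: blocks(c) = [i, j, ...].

blocks(c) = [1, 2, 3, 4, 5]

  1. create(b)  ⇒  F...........  {b→[0]}
  2. create(c)  ⇒  FF..........  {b→[0]; c→[1]}
  3. create(a)  ⇒  FFF.........  {a→[2]; b→[0]; c→[1]}
  4. unlink(a)  ⇒  FF..........  {b→[0]; c→[1]}
  5. create(a)  ⇒  FFF.........  {a→[2]; b→[0]; c→[1]}
  6. append(a, 1)  ⇒  FFFF........  {a→[2, 3]; b→[0]; c→[1]}
  7. truncate(a, 1)  ⇒  FFF.........  {a→[2]; b→[0]; c→[1]}
  8. unlink(a)  ⇒  FF..........  {b→[0]; c→[1]}
  9. append(c, 1)  ⇒  FFF.........  {b→[0]; c→[1, 2]}
  10. append(c, 3)  ⇒  FFFFFF......  {b→[0]; c→[1, 2, 3, 4, 5]}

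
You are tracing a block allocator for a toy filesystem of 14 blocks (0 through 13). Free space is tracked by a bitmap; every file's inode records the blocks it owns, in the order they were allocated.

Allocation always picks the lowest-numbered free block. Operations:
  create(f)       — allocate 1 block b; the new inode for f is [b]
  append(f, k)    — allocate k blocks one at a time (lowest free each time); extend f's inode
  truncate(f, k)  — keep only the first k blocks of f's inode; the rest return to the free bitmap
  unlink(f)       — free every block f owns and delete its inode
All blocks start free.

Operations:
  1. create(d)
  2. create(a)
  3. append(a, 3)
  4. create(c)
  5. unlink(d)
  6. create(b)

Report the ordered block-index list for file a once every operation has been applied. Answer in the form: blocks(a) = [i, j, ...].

  1. create(d)  ⇒  F.............  {d→[0]}
  2. create(a)  ⇒  FF............  {a→[1]; d→[0]}
  3. append(a, 3)  ⇒  FFFFF.........  {a→[1, 2, 3, 4]; d→[0]}
  4. create(c)  ⇒  FFFFFF........  {a→[1, 2, 3, 4]; c→[5]; d→[0]}
  5. unlink(d)  ⇒  .FFFFF........  {a→[1, 2, 3, 4]; c→[5]}
  6. create(b)  ⇒  FFFFFF........  {a→[1, 2, 3, 4]; b→[0]; c→[5]}

blocks(a) = [1, 2, 3, 4]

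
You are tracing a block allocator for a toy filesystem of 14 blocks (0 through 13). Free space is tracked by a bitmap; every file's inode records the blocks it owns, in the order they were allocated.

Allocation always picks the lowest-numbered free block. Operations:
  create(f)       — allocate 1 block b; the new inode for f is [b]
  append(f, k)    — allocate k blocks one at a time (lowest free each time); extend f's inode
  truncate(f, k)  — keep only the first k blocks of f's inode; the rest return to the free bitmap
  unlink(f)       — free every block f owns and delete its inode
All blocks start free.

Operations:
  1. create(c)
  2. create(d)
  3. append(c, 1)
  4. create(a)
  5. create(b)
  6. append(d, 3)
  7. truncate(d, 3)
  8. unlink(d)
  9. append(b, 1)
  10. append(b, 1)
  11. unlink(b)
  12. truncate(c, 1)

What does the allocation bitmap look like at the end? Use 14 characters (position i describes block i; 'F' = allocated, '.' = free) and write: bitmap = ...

bitmap = F..F..........

  1. create(c)  ⇒  F.............  {c→[0]}
  2. create(d)  ⇒  FF............  {c→[0]; d→[1]}
  3. append(c, 1)  ⇒  FFF...........  {c→[0, 2]; d→[1]}
  4. create(a)  ⇒  FFFF..........  {a→[3]; c→[0, 2]; d→[1]}
  5. create(b)  ⇒  FFFFF.........  {a→[3]; b→[4]; c→[0, 2]; d→[1]}
  6. append(d, 3)  ⇒  FFFFFFFF......  {a→[3]; b→[4]; c→[0, 2]; d→[1, 5, 6, 7]}
  7. truncate(d, 3)  ⇒  FFFFFFF.......  {a→[3]; b→[4]; c→[0, 2]; d→[1, 5, 6]}
  8. unlink(d)  ⇒  F.FFF.........  {a→[3]; b→[4]; c→[0, 2]}
  9. append(b, 1)  ⇒  FFFFF.........  {a→[3]; b→[4, 1]; c→[0, 2]}
  10. append(b, 1)  ⇒  FFFFFF........  {a→[3]; b→[4, 1, 5]; c→[0, 2]}
  11. unlink(b)  ⇒  F.FF..........  {a→[3]; c→[0, 2]}
  12. truncate(c, 1)  ⇒  F..F..........  {a→[3]; c→[0]}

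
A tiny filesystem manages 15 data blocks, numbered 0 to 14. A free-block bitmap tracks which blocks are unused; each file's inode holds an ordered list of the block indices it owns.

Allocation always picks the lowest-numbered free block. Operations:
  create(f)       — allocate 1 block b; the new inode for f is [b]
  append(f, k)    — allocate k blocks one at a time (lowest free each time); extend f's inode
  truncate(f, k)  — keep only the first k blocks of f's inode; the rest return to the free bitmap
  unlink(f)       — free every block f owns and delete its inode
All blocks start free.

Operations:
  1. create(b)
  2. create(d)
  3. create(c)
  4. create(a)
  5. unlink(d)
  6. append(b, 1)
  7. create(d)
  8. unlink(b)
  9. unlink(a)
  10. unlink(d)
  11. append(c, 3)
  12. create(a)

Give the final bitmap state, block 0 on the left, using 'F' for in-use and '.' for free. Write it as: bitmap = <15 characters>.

bitmap = FFFFF..........

after create(b) → b:[0]  free=[F..............]
after create(d) → b:[0], d:[1]  free=[FF.............]
after create(c) → b:[0], c:[2], d:[1]  free=[FFF............]
after create(a) → a:[3], b:[0], c:[2], d:[1]  free=[FFFF...........]
after unlink(d) → a:[3], b:[0], c:[2]  free=[F.FF...........]
after append(b, 1) → a:[3], b:[0, 1], c:[2]  free=[FFFF...........]
after create(d) → a:[3], b:[0, 1], c:[2], d:[4]  free=[FFFFF..........]
after unlink(b) → a:[3], c:[2], d:[4]  free=[..FFF..........]
after unlink(a) → c:[2], d:[4]  free=[..F.F..........]
after unlink(d) → c:[2]  free=[..F............]
after append(c, 3) → c:[2, 0, 1, 3]  free=[FFFF...........]
after create(a) → a:[4], c:[2, 0, 1, 3]  free=[FFFFF..........]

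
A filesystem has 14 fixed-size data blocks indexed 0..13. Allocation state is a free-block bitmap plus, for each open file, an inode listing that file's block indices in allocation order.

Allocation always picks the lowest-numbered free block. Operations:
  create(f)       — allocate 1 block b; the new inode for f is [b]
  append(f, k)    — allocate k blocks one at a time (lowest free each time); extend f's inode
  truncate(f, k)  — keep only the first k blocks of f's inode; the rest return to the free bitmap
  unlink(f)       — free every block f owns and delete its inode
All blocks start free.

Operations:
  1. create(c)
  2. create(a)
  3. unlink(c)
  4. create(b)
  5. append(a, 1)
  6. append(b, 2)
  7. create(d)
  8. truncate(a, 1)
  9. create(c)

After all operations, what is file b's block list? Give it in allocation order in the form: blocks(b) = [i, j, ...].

  1. create(c)  ⇒  F.............  {c→[0]}
  2. create(a)  ⇒  FF............  {a→[1]; c→[0]}
  3. unlink(c)  ⇒  .F............  {a→[1]}
  4. create(b)  ⇒  FF............  {a→[1]; b→[0]}
  5. append(a, 1)  ⇒  FFF...........  {a→[1, 2]; b→[0]}
  6. append(b, 2)  ⇒  FFFFF.........  {a→[1, 2]; b→[0, 3, 4]}
  7. create(d)  ⇒  FFFFFF........  {a→[1, 2]; b→[0, 3, 4]; d→[5]}
  8. truncate(a, 1)  ⇒  FF.FFF........  {a→[1]; b→[0, 3, 4]; d→[5]}
  9. create(c)  ⇒  FFFFFF........  {a→[1]; b→[0, 3, 4]; c→[2]; d→[5]}

blocks(b) = [0, 3, 4]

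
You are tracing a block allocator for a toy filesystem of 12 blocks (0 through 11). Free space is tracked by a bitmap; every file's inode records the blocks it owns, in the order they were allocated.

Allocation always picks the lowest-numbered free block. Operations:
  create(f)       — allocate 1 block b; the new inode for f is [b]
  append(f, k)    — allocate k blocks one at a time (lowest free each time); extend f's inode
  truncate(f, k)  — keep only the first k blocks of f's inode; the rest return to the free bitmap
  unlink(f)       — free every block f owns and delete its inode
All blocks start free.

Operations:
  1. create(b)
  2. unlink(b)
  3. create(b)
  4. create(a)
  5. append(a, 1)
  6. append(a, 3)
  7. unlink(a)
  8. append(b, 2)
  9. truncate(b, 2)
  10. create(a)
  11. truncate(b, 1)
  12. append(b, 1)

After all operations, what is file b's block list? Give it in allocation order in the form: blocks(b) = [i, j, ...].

[1] create(b) — b=0 (map F...........)
[2] unlink(b) —  (map ............)
[3] create(b) — b=0 (map F...........)
[4] create(a) — a=1 b=0 (map FF..........)
[5] append(a, 1) — a=1,2 b=0 (map FFF.........)
[6] append(a, 3) — a=1,2,3,4,5 b=0 (map FFFFFF......)
[7] unlink(a) — b=0 (map F...........)
[8] append(b, 2) — b=0,1,2 (map FFF.........)
[9] truncate(b, 2) — b=0,1 (map FF..........)
[10] create(a) — a=2 b=0,1 (map FFF.........)
[11] truncate(b, 1) — a=2 b=0 (map F.F.........)
[12] append(b, 1) — a=2 b=0,1 (map FFF.........)

blocks(b) = [0, 1]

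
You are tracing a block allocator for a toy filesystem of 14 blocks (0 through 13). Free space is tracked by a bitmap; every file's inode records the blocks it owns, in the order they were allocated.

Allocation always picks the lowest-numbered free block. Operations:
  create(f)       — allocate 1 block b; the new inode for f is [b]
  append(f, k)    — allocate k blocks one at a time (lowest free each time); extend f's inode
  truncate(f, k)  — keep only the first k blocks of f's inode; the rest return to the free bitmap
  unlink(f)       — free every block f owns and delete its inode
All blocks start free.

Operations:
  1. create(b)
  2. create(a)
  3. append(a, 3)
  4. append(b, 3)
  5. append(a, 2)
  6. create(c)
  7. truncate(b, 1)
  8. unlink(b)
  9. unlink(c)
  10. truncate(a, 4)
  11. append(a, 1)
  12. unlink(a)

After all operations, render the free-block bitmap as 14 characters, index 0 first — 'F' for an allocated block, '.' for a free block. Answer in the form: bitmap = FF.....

create(b): bitmap=F............. | b=[0]
create(a): bitmap=FF............ | a=[1] b=[0]
append(a, 3): bitmap=FFFFF......... | a=[1, 2, 3, 4] b=[0]
append(b, 3): bitmap=FFFFFFFF...... | a=[1, 2, 3, 4] b=[0, 5, 6, 7]
append(a, 2): bitmap=FFFFFFFFFF.... | a=[1, 2, 3, 4, 8, 9] b=[0, 5, 6, 7]
create(c): bitmap=FFFFFFFFFFF... | a=[1, 2, 3, 4, 8, 9] b=[0, 5, 6, 7] c=[10]
truncate(b, 1): bitmap=FFFFF...FFF... | a=[1, 2, 3, 4, 8, 9] b=[0] c=[10]
unlink(b): bitmap=.FFFF...FFF... | a=[1, 2, 3, 4, 8, 9] c=[10]
unlink(c): bitmap=.FFFF...FF.... | a=[1, 2, 3, 4, 8, 9]
truncate(a, 4): bitmap=.FFFF......... | a=[1, 2, 3, 4]
append(a, 1): bitmap=FFFFF......... | a=[1, 2, 3, 4, 0]
unlink(a): bitmap=.............. | 

bitmap = ..............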